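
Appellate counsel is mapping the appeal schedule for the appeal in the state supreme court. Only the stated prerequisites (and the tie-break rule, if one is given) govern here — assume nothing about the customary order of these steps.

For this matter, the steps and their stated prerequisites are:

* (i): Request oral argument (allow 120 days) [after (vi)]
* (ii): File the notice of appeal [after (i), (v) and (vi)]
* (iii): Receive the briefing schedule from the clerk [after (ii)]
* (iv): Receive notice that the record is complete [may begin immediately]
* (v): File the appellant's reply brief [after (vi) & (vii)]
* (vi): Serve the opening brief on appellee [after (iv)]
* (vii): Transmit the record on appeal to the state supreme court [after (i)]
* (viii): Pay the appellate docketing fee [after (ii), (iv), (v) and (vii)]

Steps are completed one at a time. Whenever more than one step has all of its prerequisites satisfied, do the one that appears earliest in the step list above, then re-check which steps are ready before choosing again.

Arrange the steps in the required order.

(iv) → (vi) → (i) → (vii) → (v) → (ii) → (iii) → (viii)

Only (iv) has no prerequisites, so it is first.
(vi) needed (iv), now all done → (vi).
That leaves (i) as the only ready step → (i).
(vii) needed (i), now all done → (vii).
(v) needed (vi) and (vii), now all done → (v).
(ii) needed (i), (v) and (vi), now all done → (ii).
Ready: (iii) and (viii). (iii) is listed earlier → (iii).
(viii) is the only step now ready → (viii).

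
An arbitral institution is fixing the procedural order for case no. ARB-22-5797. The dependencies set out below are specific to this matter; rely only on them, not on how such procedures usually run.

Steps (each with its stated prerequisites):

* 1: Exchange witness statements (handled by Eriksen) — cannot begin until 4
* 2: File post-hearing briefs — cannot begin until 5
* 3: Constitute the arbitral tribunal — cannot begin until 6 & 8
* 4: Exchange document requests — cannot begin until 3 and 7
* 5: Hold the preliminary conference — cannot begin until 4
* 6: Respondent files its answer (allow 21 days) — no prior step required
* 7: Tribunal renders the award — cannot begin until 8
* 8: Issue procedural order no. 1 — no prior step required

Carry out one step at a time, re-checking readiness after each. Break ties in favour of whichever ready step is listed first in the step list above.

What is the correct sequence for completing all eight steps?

6 and 8 have no prerequisites; 6 is listed earlier, so 6 is first.
8 is the only step now ready → 8.
3 and 7 are both available; 3 is listed earlier → 3.
7 needed 8, now all done → 7.
4 is the only step now ready → 4.
Ready: 1 and 5. 1 is listed earlier → 1.
5 needed 4, now all done → 5.
2 needed 5, now all done → 2.

6 8 3 7 4 1 5 2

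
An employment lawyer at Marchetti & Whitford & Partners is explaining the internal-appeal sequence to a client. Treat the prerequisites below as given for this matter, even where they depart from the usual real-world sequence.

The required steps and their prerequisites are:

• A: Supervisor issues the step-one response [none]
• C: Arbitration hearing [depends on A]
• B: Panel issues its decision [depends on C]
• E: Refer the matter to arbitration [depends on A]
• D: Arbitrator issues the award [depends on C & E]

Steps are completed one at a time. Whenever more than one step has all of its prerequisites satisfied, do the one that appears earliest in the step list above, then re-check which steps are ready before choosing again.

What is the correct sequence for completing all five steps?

A, C, B, E, D

A has no prerequisites → A first.
Now C and E have their prerequisites met. C is listed earlier, so C next.
Ready: B and E. B is listed earlier → B.
E needed A, now all done → E.
D is the only step now ready → D.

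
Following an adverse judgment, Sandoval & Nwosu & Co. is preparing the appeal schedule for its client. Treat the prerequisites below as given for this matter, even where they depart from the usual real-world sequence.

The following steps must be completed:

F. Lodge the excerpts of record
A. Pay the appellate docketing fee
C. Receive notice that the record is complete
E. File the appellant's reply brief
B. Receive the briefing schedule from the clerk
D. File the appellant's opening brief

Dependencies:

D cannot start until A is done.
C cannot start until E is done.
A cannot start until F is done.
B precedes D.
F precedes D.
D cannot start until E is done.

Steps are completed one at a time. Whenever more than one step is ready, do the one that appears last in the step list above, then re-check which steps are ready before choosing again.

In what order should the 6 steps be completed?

B → E → C → F → A → D

Nothing is required for B, E and F. B is listed later → B first.
E and F are both available; E is listed later → E.
C now also ready, so the ready set is {C, F}; C is listed later → C.
F is the only step now ready → F.
Next only A has its prerequisites met → A.
D needed B, E, A and F, now all done → D.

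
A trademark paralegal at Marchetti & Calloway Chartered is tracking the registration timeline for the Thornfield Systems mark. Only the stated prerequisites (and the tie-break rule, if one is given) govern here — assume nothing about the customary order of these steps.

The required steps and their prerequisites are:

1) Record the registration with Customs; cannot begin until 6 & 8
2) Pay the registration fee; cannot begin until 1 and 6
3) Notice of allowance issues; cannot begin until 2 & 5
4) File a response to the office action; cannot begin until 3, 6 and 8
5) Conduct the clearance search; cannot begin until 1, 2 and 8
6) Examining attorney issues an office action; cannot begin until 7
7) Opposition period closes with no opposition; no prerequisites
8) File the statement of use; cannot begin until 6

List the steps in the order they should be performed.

7, 6, 8, 1, 2, 5, 3, 4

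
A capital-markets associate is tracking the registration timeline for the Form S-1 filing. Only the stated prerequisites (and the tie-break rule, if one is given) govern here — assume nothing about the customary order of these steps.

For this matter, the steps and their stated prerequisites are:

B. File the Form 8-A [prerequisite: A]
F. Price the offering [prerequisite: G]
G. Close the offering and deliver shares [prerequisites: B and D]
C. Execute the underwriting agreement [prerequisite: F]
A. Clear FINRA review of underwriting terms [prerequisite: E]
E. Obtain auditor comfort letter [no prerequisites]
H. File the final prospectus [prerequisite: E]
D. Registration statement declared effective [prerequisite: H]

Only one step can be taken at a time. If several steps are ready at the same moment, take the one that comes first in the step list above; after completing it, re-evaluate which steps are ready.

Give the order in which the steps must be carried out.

E is the only step with nothing outstanding, so it goes first.
Now A and H have their prerequisites met. A is listed earlier, so A next.
B now also ready, so the ready set is {B, H}; B is listed earlier → B.
H is the only step now ready → H.
D needed H, now all done → D.
G needed B and D, now all done → G.
Next only F has its prerequisites met → F.
C is the only step now ready → C.

E, A, B, H, D, G, F, C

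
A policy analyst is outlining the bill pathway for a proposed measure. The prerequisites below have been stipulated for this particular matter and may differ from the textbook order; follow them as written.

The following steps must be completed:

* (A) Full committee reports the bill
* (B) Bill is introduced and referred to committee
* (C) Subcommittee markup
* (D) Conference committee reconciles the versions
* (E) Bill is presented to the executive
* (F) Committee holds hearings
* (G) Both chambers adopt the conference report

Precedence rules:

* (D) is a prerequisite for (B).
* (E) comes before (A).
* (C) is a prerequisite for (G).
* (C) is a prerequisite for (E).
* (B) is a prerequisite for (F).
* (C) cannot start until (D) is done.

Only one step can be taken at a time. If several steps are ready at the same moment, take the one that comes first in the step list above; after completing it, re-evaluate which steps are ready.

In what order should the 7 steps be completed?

(D) is the only step with nothing outstanding, so it goes first.
Now (B) and (C) have their prerequisites met. (B) is listed earlier, so (B) next.
Now (C) and (F) have their prerequisites met. (C) is listed earlier, so (C) next.
(E) and (G) now also ready, so the ready set is {(E), (F), (G)}; (E) is listed earlier → (E).
Now (A), (F) and (G) have their prerequisites met. (A) is listed earlier, so (A) next.
Ready: (F) and (G). (F) is listed earlier → (F).
(G) is the only step now ready → (G).

(D), (B), (C), (E), (A), (F), (G)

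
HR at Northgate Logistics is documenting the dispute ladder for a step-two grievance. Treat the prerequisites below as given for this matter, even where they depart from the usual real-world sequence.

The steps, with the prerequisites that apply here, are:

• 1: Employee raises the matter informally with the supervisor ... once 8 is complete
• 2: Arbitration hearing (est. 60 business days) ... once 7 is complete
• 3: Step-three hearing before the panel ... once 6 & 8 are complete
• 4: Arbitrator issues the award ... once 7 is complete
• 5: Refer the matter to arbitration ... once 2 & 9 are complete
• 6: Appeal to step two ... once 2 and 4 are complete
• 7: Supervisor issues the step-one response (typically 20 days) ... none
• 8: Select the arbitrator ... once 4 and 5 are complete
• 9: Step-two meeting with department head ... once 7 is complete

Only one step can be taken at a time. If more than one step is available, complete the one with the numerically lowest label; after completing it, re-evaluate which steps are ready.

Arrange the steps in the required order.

7 has no prerequisites → 7 first.
2, 4 and 9 are all available; 2 has the earlier label → 2.
4 and 9 are both available; 4 has the earlier label → 4.
Now 6 and 9 have their prerequisites met. 6 has the earlier label, so 6 next.
9 needed 7, now all done → 9.
That leaves 5 as the only ready step → 5.
Next only 8 has its prerequisites met → 8.
Ready: 1 and 3. 1 has the earlier label → 1.
Next only 3 has its prerequisites met → 3.

7 2 4 6 9 5 8 1 3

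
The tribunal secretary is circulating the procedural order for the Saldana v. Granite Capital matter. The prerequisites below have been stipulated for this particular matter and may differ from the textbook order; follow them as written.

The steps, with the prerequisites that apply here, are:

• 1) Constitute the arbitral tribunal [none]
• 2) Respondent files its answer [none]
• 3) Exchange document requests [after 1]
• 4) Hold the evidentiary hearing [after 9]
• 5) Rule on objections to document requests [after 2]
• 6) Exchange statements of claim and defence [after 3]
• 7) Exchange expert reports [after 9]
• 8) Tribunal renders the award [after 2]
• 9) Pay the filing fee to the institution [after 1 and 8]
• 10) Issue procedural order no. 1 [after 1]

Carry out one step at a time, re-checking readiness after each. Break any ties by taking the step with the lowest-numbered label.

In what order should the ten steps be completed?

1 → 2 → 3 → 5 → 6 → 8 → 9 → 4 → 7 → 10

1 and 2 have no prerequisites; 1 has the earlier label, so 1 is first.
Ready: 2, 3 and 10. 2 has the earlier label → 2.
Now 3, 5, 8 and 10 have their prerequisites met. 3 has the earlier label, so 3 next.
5, 6, 8 and 10 are all available; 5 has the earlier label → 5.
6, 8 and 10 are all available; 6 has the earlier label → 6.
8 and 10 are both available; 8 has the earlier label → 8.
Ready: 9 and 10. 9 has the earlier label → 9.
Now 4, 7 and 10 have their prerequisites met. 4 has the earlier label, so 4 next.
7 and 10 are both available; 7 has the earlier label → 7.
10 needed 1, now all done → 10.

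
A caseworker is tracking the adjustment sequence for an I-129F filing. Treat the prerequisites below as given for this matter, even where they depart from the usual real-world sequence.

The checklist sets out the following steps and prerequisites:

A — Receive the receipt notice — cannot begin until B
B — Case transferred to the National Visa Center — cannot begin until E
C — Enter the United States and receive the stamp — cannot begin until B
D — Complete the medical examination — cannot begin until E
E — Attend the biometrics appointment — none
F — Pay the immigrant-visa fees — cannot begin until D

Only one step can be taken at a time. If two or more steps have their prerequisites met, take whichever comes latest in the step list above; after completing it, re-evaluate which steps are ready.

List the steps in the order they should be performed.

Only E has no prerequisites, so it is first.
Ready: D and B. D is listed later → D.
F now also ready, so the ready set is {F, B}; F is listed later → F.
Next only B has its prerequisites met → B.
Ready: C and A. C is listed later → C.
A needed B, now all done → A.

E D F B C A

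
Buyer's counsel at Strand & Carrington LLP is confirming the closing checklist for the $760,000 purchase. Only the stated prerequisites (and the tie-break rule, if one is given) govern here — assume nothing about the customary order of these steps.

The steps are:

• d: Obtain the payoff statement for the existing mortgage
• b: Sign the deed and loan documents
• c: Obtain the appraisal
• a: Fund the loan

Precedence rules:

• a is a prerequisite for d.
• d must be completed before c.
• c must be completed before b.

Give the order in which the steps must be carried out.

a, d, c, b

a is the only step with nothing outstanding, so it goes first.
That leaves d as the only ready step → d.
c is the only step now ready → c.
Next only b has its prerequisites met → b.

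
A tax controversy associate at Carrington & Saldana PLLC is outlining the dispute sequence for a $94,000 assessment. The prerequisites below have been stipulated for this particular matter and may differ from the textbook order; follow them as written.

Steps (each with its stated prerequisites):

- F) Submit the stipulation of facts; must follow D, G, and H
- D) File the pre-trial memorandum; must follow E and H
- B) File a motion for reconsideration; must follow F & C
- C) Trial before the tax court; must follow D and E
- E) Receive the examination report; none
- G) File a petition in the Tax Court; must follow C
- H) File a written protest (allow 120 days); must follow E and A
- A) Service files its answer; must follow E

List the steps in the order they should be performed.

E → A → H → D → C → G → F → B

E has no prerequisites → E first.
That leaves A as the only ready step → A.
Next only H has its prerequisites met → H.
Next only D has its prerequisites met → D.
That leaves C as the only ready step → C.
That leaves G as the only ready step → G.
F needed D, G and H, now all done → F.
That leaves B as the only ready step → B.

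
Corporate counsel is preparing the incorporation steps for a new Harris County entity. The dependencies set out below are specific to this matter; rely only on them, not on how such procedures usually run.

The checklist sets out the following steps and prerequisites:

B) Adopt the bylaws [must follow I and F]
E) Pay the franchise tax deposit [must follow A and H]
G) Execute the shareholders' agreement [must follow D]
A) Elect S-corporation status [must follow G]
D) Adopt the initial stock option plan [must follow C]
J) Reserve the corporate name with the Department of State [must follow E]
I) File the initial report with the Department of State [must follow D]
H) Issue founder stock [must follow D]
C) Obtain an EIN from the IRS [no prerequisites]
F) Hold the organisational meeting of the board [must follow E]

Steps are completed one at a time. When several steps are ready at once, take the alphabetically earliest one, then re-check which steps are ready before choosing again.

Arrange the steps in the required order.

C has no prerequisites → C first.
Next only D has its prerequisites met → D.
Now G, H and I have their prerequisites met. G has the earlier label, so G next.
A now also ready, so the ready set is {A, H, I}; A has the earlier label → A.
H and I are both available; H has the earlier label → H.
E now also ready, so the ready set is {E, I}; E has the earlier label → E.
F and J now also ready, so the ready set is {F, I, J}; F has the earlier label → F.
Now I and J have their prerequisites met. I has the earlier label, so I next.
Now B and J have their prerequisites met. B has the earlier label, so B next.
J is the only step now ready → J.

C D G A H E F I B J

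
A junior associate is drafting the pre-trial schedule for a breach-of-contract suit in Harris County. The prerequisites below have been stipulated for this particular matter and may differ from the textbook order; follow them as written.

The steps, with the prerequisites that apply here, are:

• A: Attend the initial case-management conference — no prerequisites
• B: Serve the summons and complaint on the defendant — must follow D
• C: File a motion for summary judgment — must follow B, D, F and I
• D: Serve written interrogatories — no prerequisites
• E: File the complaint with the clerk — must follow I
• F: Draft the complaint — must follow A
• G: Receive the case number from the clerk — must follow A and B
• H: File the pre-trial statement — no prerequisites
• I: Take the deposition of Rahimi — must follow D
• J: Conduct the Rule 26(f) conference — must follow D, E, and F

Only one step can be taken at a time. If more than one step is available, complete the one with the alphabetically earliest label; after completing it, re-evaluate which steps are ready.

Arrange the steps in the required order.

A, D, B, F, G, H, I, C, E, J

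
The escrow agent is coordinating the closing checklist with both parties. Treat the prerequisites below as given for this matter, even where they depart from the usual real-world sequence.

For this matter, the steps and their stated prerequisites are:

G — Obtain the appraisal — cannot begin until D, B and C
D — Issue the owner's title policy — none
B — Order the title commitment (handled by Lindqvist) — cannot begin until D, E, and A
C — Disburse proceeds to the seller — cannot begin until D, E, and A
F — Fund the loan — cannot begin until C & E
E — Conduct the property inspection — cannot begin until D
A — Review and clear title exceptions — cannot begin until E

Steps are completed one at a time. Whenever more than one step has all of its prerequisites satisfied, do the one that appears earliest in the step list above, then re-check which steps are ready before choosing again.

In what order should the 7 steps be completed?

D E A B C G F

D has no prerequisites → D first.
E needed D, now all done → E.
Next only A has its prerequisites met → A.
Now B and C have their prerequisites met. B is listed earlier, so B next.
Next only C has its prerequisites met → C.
Ready: G and F. G is listed earlier → G.
F is the only step now ready → F.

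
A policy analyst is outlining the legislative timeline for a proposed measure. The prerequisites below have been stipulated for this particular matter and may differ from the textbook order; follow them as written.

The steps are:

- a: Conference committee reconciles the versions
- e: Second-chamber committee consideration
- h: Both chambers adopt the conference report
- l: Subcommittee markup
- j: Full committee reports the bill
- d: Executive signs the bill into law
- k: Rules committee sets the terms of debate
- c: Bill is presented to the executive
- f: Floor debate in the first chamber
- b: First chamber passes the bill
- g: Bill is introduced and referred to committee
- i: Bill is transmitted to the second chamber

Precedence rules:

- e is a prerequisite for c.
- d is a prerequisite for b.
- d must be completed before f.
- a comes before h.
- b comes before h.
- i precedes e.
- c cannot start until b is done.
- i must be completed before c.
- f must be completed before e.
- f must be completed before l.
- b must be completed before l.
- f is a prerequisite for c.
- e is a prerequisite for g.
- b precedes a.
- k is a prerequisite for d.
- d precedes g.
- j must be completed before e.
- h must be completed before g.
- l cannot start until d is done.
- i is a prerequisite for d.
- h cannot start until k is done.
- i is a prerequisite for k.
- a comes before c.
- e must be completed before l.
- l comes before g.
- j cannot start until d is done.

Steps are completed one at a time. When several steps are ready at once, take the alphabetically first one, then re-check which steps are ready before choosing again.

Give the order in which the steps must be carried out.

i k d b a f h j e c l g

i is the only step with nothing outstanding, so it goes first.
k is the only step now ready → k.
d is the only step now ready → d.
Now b, f and j have their prerequisites met. b has the earlier label, so b next.
a now also ready, so the ready set is {a, f, j}; a has the earlier label → a.
f, h and j are all available; f has the earlier label → f.
Now h and j have their prerequisites met. h has the earlier label, so h next.
That leaves j as the only ready step → j.
e needed f, i and j, now all done → e.
Ready: c and l. c has the earlier label → c.
l is the only step now ready → l.
That leaves g as the only ready step → g.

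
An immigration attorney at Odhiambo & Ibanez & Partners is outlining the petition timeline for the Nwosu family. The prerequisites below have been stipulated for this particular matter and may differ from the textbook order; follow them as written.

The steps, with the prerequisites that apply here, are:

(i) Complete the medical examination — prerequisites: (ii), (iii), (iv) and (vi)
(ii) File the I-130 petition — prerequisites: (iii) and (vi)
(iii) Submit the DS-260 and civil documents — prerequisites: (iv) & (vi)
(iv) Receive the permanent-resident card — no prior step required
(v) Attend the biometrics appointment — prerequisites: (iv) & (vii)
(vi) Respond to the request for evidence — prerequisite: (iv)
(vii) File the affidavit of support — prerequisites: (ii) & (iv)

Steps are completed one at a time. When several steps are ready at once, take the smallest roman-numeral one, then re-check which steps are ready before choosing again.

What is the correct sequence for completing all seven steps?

(iv) has no prerequisites → (iv) first.
(vi) needed (iv), now all done → (vi).
(iii) needed (iv) and (vi), now all done → (iii).
That leaves (ii) as the only ready step → (ii).
(i) and (vii) are both available; (i) has the earlier label → (i).
(vii) needed (ii) and (iv), now all done → (vii).
Next only (v) has its prerequisites met → (v).

(iv) (vi) (iii) (ii) (i) (vii) (v)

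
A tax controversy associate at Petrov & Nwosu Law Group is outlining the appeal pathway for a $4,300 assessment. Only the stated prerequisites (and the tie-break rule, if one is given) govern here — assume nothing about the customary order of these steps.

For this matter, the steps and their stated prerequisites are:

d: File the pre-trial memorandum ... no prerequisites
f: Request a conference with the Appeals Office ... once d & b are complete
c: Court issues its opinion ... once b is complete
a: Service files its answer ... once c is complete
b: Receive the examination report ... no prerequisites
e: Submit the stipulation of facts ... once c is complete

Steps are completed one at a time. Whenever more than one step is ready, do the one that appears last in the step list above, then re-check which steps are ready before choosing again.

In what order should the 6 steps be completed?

Nothing is required for b and d. b is listed later → b first.
c and d are both available; c is listed later → c.
e and a now also ready, so the ready set is {e, a, d}; e is listed later → e.
Ready: a and d. a is listed later → a.
d is the only step now ready → d.
f needed b and d, now all done → f.

b, c, e, a, d, f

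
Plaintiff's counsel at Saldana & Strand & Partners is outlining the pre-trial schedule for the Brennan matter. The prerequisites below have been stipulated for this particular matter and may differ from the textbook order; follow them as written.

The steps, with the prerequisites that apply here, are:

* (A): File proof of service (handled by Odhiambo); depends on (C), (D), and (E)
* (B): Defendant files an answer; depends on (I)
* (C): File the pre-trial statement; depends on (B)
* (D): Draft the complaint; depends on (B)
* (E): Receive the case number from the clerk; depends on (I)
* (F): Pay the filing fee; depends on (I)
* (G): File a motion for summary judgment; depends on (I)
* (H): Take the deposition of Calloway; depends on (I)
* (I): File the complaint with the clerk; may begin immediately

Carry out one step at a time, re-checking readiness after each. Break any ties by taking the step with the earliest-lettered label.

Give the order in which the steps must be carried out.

(I) → (B) → (C) → (D) → (E) → (A) → (F) → (G) → (H)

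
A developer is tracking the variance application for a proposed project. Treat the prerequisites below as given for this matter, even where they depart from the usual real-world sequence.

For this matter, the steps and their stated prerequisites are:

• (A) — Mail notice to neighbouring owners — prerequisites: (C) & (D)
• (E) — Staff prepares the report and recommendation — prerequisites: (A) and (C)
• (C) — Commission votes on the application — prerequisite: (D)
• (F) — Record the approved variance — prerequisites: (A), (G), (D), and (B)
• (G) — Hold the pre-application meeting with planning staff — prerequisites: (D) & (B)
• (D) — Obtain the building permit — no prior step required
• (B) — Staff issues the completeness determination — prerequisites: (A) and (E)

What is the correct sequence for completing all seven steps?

(D) is the only step with nothing outstanding, so it goes first.
Next only (C) has its prerequisites met → (C).
(A) is the only step now ready → (A).
Next only (E) has its prerequisites met → (E).
(B) needed (A) and (E), now all done → (B).
(G) needed (D) and (B), now all done → (G).
Next only (F) has its prerequisites met → (F).

(D) (C) (A) (E) (B) (G) (F)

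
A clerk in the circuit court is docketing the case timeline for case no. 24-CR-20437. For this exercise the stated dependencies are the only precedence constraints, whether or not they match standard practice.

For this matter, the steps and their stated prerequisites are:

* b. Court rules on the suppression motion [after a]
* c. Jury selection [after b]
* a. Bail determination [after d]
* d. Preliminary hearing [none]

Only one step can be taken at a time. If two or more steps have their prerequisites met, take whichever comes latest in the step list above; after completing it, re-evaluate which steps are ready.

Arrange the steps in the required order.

Only d has no prerequisites, so it is first.
That leaves a as the only ready step → a.
b needed a, now all done → b.
That leaves c as the only ready step → c.

d, a, b, c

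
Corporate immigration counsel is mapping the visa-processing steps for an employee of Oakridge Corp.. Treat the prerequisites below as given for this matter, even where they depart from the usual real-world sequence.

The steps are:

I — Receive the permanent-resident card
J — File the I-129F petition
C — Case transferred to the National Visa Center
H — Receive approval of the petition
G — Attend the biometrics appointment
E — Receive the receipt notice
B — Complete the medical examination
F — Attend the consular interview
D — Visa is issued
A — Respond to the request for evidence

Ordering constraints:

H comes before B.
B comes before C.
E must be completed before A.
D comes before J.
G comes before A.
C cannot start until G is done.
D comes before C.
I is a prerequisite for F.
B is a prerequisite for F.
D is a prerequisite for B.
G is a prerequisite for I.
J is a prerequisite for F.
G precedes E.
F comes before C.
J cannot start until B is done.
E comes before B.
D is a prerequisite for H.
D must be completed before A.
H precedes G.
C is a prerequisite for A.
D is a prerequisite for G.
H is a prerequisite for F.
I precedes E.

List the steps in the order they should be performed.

D H G I E B J F C A

D has no prerequisites → D first.
H needed D, now all done → H.
G needed H and D, now all done → G.
That leaves I as the only ready step → I.
Next only E has its prerequisites met → E.
That leaves B as the only ready step → B.
Next only J has its prerequisites met → J.
F needed I, J, H and B, now all done → F.
C is the only step now ready → C.
That leaves A as the only ready step → A.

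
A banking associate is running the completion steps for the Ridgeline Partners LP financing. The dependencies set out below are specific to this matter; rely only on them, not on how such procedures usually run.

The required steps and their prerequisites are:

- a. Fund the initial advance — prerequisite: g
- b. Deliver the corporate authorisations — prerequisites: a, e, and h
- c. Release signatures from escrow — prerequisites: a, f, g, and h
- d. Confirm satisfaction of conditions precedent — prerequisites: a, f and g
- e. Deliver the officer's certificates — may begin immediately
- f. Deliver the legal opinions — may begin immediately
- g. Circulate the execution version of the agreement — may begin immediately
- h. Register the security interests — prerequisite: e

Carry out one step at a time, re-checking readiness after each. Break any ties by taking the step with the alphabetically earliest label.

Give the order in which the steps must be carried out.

e f g a d h b c

e, f and g have no prerequisites; e has the earlier label, so e is first.
Now f, g and h have their prerequisites met. f has the earlier label, so f next.
Ready: g and h. g has the earlier label → g.
Ready: a and h. a has the earlier label → a.
d and h are both available; d has the earlier label → d.
That leaves h as the only ready step → h.
Ready: b and c. b has the earlier label → b.
c needed a, f, g and h, now all done → c.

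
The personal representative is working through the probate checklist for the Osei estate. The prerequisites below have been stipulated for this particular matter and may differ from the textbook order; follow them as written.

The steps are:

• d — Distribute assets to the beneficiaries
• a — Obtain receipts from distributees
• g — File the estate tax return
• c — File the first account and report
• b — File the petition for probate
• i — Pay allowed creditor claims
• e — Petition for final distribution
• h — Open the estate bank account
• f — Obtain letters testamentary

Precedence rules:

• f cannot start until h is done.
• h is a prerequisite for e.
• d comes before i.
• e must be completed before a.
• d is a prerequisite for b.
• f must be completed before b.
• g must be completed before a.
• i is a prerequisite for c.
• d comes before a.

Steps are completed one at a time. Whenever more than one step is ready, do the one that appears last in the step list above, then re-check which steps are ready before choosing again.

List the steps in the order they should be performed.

Nothing is required for h, g and d. h is listed later → h first.
f and e now also ready, so the ready set is {f, e, g, d}; f is listed later → f.
Now e, g and d have their prerequisites met. e is listed later, so e next.
Now g and d have their prerequisites met. g is listed later, so g next.
d is the only step now ready → d.
i, b and a are all available; i is listed later → i.
Ready: b, c and a. b is listed later → b.
Now c and a have their prerequisites met. c is listed later, so c next.
a needed e, g and d, now all done → a.

h → f → e → g → d → i → b → c → a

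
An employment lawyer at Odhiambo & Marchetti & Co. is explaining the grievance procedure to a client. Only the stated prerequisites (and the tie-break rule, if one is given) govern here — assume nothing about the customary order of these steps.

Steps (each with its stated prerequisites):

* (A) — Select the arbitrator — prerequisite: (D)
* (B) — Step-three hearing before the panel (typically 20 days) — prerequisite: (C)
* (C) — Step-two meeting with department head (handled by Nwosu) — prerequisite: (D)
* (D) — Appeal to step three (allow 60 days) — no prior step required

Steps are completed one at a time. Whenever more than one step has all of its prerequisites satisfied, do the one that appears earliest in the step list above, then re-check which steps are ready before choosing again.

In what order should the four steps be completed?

(D) is the only step with nothing outstanding, so it goes first.
(A) and (C) are both available; (A) is listed earlier → (A).
Next only (C) has its prerequisites met → (C).
(B) needed (C), now all done → (B).

(D) (A) (C) (B)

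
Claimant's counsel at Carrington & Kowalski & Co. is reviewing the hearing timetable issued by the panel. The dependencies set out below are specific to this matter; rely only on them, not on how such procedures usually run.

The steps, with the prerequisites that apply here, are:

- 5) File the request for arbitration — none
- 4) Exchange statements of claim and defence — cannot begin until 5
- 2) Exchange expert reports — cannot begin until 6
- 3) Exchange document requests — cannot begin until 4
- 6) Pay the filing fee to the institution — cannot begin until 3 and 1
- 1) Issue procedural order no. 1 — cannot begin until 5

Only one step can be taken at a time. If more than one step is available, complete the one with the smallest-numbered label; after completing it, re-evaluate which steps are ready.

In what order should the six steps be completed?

5 1 4 3 6 2

5 is the only step with nothing outstanding, so it goes first.
Now 1 and 4 have their prerequisites met. 1 has the earlier label, so 1 next.
4 needed 5, now all done → 4.
3 needed 4, now all done → 3.
6 needed 1 and 3, now all done → 6.
That leaves 2 as the only ready step → 2.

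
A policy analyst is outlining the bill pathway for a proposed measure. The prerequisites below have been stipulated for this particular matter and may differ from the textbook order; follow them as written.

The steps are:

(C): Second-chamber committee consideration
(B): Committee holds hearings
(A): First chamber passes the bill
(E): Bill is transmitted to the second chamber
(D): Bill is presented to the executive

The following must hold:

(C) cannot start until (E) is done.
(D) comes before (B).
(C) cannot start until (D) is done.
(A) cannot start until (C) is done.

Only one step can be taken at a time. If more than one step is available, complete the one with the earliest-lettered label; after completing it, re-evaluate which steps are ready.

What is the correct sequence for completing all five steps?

(D) and (E) have no prerequisites; (D) has the earlier label, so (D) is first.
(B) now also ready, so the ready set is {(B), (E)}; (B) has the earlier label → (B).
That leaves (E) as the only ready step → (E).
(C) is the only step now ready → (C).
(A) is the only step now ready → (A).

(D), (B), (E), (C), (A)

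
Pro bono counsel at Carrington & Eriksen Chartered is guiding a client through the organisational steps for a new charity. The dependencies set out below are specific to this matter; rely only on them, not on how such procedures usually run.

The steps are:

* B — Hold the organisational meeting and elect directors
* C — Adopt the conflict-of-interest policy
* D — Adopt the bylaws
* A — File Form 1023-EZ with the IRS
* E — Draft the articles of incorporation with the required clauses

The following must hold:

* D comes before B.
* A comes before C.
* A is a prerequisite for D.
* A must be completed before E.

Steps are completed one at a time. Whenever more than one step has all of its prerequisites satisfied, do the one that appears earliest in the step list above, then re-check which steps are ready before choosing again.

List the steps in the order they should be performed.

A, C, D, B, E

Only A has no prerequisites, so it is first.
Ready: C, D and E. C is listed earlier → C.
Now D and E have their prerequisites met. D is listed earlier, so D next.
B and E are both available; B is listed earlier → B.
That leaves E as the only ready step → E.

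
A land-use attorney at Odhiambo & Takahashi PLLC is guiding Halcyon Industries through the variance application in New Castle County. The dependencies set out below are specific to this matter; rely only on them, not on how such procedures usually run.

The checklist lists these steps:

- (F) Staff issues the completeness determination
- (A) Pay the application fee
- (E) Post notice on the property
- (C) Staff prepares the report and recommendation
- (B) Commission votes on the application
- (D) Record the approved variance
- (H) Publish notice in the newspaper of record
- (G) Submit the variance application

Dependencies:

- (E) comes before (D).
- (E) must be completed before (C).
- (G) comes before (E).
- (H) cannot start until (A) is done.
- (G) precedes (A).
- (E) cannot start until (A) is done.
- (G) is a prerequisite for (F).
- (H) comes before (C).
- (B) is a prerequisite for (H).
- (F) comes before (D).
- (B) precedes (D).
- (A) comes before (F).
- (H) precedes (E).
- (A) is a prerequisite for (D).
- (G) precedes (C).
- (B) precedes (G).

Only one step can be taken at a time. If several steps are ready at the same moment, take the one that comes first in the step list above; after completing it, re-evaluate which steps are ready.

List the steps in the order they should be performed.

(B), (G), (A), (F), (H), (E), (C), (D)

Only (B) has no prerequisites, so it is first.
(G) needed (B), now all done → (G).
(A) is the only step now ready → (A).
Now (F) and (H) have their prerequisites met. (F) is listed earlier, so (F) next.
Next only (H) has its prerequisites met → (H).
(E) is the only step now ready → (E).
Ready: (C) and (D). (C) is listed earlier → (C).
Next only (D) has its prerequisites met → (D).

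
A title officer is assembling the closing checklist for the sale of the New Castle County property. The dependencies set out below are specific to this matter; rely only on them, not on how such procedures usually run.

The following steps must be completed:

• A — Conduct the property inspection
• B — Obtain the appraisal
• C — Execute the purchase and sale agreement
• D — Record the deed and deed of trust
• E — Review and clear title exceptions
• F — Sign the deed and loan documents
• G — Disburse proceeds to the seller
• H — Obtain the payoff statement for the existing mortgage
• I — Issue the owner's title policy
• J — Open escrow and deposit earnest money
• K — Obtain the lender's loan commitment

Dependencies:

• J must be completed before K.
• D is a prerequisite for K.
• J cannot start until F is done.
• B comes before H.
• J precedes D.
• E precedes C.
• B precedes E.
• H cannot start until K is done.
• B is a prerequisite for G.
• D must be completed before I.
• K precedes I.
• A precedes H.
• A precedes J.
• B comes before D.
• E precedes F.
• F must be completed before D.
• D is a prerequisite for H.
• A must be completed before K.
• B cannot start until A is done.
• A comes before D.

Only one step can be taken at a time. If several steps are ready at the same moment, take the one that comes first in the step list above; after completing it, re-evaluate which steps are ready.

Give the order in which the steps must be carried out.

A has no prerequisites → A first.
That leaves B as the only ready step → B.
E and G are both available; E is listed earlier → E.
Now C, F and G have their prerequisites met. C is listed earlier, so C next.
F and G are both available; F is listed earlier → F.
Now G and J have their prerequisites met. G is listed earlier, so G next.
J needed A and F, now all done → J.
That leaves D as the only ready step → D.
K is the only step now ready → K.
H and I are both available; H is listed earlier → H.
I needed D and K, now all done → I.

A → B → E → C → F → G → J → D → K → H → I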